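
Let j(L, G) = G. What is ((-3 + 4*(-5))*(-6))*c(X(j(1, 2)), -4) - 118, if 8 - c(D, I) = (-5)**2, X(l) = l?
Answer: -2464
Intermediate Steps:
c(D, I) = -17 (c(D, I) = 8 - 1*(-5)**2 = 8 - 1*25 = 8 - 25 = -17)
((-3 + 4*(-5))*(-6))*c(X(j(1, 2)), -4) - 118 = ((-3 + 4*(-5))*(-6))*(-17) - 118 = ((-3 - 20)*(-6))*(-17) - 118 = -23*(-6)*(-17) - 118 = 138*(-17) - 118 = -2346 - 118 = -2464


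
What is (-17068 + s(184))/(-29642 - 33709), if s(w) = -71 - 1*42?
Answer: 1909/7039 ≈ 0.27120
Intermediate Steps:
s(w) = -113 (s(w) = -71 - 42 = -113)
(-17068 + s(184))/(-29642 - 33709) = (-17068 - 113)/(-29642 - 33709) = -17181/(-63351) = -17181*(-1/63351) = 1909/7039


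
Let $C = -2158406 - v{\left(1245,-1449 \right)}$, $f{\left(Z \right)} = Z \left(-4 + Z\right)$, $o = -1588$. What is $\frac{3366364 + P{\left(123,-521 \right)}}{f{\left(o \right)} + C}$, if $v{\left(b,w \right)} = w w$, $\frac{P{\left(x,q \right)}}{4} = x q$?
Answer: $- \frac{3110032}{1729911} \approx -1.7978$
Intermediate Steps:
$P{\left(x,q \right)} = 4 q x$ ($P{\left(x,q \right)} = 4 x q = 4 q x$)
$v{\left(b,w \right)} = w^{2}$
$C = -4258007$ ($C = -2158406 - \left(-1449\right)^{2} = -2158406 - 2099601 = -4258007$)
$\frac{3366364 + P{\left(123,-521 \right)}}{f{\left(o \right)} + C} = \frac{3366364 + 4 \left(-521\right) 123}{- 1588 \left(-4 - 1588\right) - 4258007} = \frac{3366364 - 256332}{\left(-1588\right) \left(-1592\right) - 4258007} = \frac{3110032}{2528096 - 4258007} = \frac{3110032}{-1729911} = 3110032 \left(- \frac{1}{1729911}\right) = - \frac{3110032}{1729911}$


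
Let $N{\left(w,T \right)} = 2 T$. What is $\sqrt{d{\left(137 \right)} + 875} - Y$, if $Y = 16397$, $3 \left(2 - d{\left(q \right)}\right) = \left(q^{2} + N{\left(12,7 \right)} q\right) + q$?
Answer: $-16397 + \frac{i \sqrt{54579}}{3} \approx -16397.0 + 77.874 i$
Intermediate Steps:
$d{\left(q \right)} = 2 - 5 q - \frac{q^{2}}{3}$ ($d{\left(q \right)} = 2 - \frac{\left(q^{2} + 2 \cdot 7 q\right) + q}{3} = 2 - \frac{\left(q^{2} + 14 q\right) + q}{3} = 2 - \frac{q^{2} + 15 q}{3} = 2 - \left(5 q + \frac{q^{2}}{3}\right) = 2 - 5 q - \frac{q^{2}}{3}$)
$\sqrt{d{\left(137 \right)} + 875} - Y = \sqrt{\left(2 - 685 - \frac{137^{2}}{3}\right) + 875} - 16397 = \sqrt{\left(2 - 685 - \frac{18769}{3}\right) + 875} - 16397 = \sqrt{- \frac{20818}{3} + 875} - 16397 = \sqrt{- \frac{18193}{3}} - 16397 = \frac{i \sqrt{54579}}{3} - 16397 = -16397 + \frac{i \sqrt{54579}}{3}$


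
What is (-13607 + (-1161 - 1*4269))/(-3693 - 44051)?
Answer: 19037/47744 ≈ 0.39873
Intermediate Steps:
(-13607 + (-1161 - 1*4269))/(-3693 - 44051) = (-13607 + (-1161 - 4269))/(-47744) = (-13607 - 5430)*(-1/47744) = -19037*(-1/47744) = 19037/47744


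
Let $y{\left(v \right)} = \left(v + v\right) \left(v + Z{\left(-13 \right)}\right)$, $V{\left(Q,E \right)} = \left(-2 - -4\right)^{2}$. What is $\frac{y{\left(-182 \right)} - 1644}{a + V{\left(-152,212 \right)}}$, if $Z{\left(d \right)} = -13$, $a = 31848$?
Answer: $\frac{17334}{7963} \approx 2.1768$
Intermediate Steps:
$V{\left(Q,E \right)} = 4$ ($V{\left(Q,E \right)} = \left(-2 + 4\right)^{2} = 2^{2} = 4$)
$y{\left(v \right)} = 2 v \left(-13 + v\right)$ ($y{\left(v \right)} = \left(v + v\right) \left(v - 13\right) = 2 v \left(-13 + v\right)$)
$\frac{y{\left(-182 \right)} - 1644}{a + V{\left(-152,212 \right)}} = \frac{2 \left(-182\right) \left(-13 - 182\right) - 1644}{31848 + 4} = \frac{2 \left(-182\right) \left(-195\right) - 1644}{31852} = \left(70980 - 1644\right) \frac{1}{31852} = 69336 \cdot \frac{1}{31852} = \frac{17334}{7963}$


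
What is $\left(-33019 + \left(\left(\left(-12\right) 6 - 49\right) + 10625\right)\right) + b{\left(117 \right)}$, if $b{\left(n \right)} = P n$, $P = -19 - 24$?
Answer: $-27546$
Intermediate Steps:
$P = -43$ ($P = -19 - 24 = -43$)
$b{\left(n \right)} = - 43 n$
$\left(-33019 + \left(\left(\left(-12\right) 6 - 49\right) + 10625\right)\right) + b{\left(117 \right)} = \left(-33019 + \left(\left(\left(-12\right) 6 - 49\right) + 10625\right)\right) - 5031 = \left(-33019 + \left(\left(-72 - 49\right) + 10625\right)\right) - 5031 = \left(-33019 + \left(-121 + 10625\right)\right) - 5031 = \left(-33019 + 10504\right) - 5031 = -22515 - 5031 = -27546$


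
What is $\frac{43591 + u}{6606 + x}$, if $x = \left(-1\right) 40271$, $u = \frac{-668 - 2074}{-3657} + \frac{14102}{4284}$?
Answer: $- \frac{22766185175}{17580522834} \approx -1.295$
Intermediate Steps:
$u = \frac{10552957}{2611098}$ ($u = \left(-2742\right) \left(- \frac{1}{3657}\right) + 14102 \cdot \frac{1}{4284} = \frac{914}{1219} + \frac{7051}{2142} = \frac{10552957}{2611098} \approx 4.0416$)
$x = -40271$
$\frac{43591 + u}{6606 + x} = \frac{43591 + \frac{10552957}{2611098}}{6606 - 40271} = \frac{113830925875}{2611098 \left(-33665\right)} = \frac{113830925875}{2611098} \left(- \frac{1}{33665}\right) = - \frac{22766185175}{17580522834}$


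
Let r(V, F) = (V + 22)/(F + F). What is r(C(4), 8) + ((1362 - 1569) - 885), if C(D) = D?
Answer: -8723/8 ≈ -1090.4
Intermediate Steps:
r(V, F) = (22 + V)/(2*F) (r(V, F) = (22 + V)/((2*F)) = (22 + V)*(1/(2*F)) = (22 + V)/(2*F))
r(C(4), 8) + ((1362 - 1569) - 885) = (½)*(22 + 4)/8 + ((1362 - 1569) - 885) = (½)*(⅛)*26 + (-207 - 885) = 13/8 - 1092 = -8723/8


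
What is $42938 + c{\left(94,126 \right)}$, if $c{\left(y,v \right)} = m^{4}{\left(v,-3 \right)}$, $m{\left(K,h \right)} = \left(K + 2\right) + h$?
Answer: $244183563$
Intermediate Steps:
$m{\left(K,h \right)} = 2 + K + h$ ($m{\left(K,h \right)} = \left(2 + K\right) + h = 2 + K + h$)
$c{\left(y,v \right)} = \left(-1 + v\right)^{4}$ ($c{\left(y,v \right)} = \left(2 + v - 3\right)^{4} = \left(-1 + v\right)^{4}$)
$42938 + c{\left(94,126 \right)} = 42938 + \left(-1 + 126\right)^{4} = 42938 + 125^{4} = 42938 + 244140625 = 244183563$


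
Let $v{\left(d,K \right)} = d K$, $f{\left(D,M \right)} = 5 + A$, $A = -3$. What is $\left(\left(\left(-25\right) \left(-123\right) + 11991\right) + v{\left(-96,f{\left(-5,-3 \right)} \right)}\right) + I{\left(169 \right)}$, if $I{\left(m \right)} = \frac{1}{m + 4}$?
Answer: $\frac{2573203}{173} \approx 14874.0$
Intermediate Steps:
$f{\left(D,M \right)} = 2$ ($f{\left(D,M \right)} = 5 - 3 = 2$)
$I{\left(m \right)} = \frac{1}{4 + m}$
$v{\left(d,K \right)} = K d$
$\left(\left(\left(-25\right) \left(-123\right) + 11991\right) + v{\left(-96,f{\left(-5,-3 \right)} \right)}\right) + I{\left(169 \right)} = \left(\left(\left(-25\right) \left(-123\right) + 11991\right) + 2 \left(-96\right)\right) + \frac{1}{4 + 169} = \left(\left(3075 + 11991\right) - 192\right) + \frac{1}{173} = \left(15066 - 192\right) + \frac{1}{173} = 14874 + \frac{1}{173} = \frac{2573203}{173}$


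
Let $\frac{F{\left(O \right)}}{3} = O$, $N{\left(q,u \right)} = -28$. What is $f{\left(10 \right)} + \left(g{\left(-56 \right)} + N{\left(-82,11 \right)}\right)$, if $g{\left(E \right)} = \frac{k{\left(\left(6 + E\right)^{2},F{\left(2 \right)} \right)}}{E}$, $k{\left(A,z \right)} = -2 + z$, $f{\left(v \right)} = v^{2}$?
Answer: $\frac{1007}{14} \approx 71.929$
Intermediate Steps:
$F{\left(O \right)} = 3 O$
$g{\left(E \right)} = \frac{4}{E}$ ($g{\left(E \right)} = \frac{-2 + 3 \cdot 2}{E} = \frac{-2 + 6}{E} = \frac{4}{E}$)
$f{\left(10 \right)} + \left(g{\left(-56 \right)} + N{\left(-82,11 \right)}\right) = 10^{2} - \left(28 - \frac{4}{-56}\right) = 100 + \left(4 \left(- \frac{1}{56}\right) - 28\right) = 100 - \frac{393}{14} = \frac{1007}{14}$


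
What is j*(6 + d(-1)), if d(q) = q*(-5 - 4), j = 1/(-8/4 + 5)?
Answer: 5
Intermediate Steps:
j = 1/3 (j = 1/(-8/4 + 5) = 1/(-2*1 + 5) = 1/(-2 + 5) = 1/3 ≈ 0.33333)
d(q) = -9*q (d(q) = q*(-9) = -9*q)
j*(6 + d(-1)) = (6 - 9*(-1))/3 = (6 + 9)/3 = (1/3)*15 = 5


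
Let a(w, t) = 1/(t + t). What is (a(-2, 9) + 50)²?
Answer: 811801/324 ≈ 2505.6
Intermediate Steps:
a(w, t) = 1/(2*t)
(a(-2, 9) + 50)² = ((½)/9 + 50)² = ((½)*(⅑) + 50)² = (1/18 + 50)² = (901/18)² = 811801/324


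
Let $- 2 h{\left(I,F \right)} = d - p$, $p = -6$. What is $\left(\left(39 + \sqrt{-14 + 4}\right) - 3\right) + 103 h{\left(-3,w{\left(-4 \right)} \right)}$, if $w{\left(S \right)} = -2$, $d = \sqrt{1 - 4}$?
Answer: $-273 + i \sqrt{10} - \frac{103 i \sqrt{3}}{2} \approx -273.0 - 86.038 i$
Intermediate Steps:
$d = i \sqrt{3}$ ($d = \sqrt{-3} = i \sqrt{3} \approx 1.732 i$)
$h{\left(I,F \right)} = -3 - \frac{i \sqrt{3}}{2}$ ($h{\left(I,F \right)} = - \frac{i \sqrt{3} - -6}{2} = - \frac{i \sqrt{3} + 6}{2} = - \frac{6 + i \sqrt{3}}{2} = -3 - \frac{i \sqrt{3}}{2}$)
$\left(\left(39 + \sqrt{-14 + 4}\right) - 3\right) + 103 h{\left(-3,w{\left(-4 \right)} \right)} = \left(\left(39 + \sqrt{-14 + 4}\right) - 3\right) + 103 \left(-3 - \frac{i \sqrt{3}}{2}\right) = \left(\left(39 + \sqrt{-10}\right) - 3\right) - \left(309 + \frac{103 i \sqrt{3}}{2}\right) = \left(\left(39 + i \sqrt{10}\right) - 3\right) - \left(309 + \frac{103 i \sqrt{3}}{2}\right) = \left(36 + i \sqrt{10}\right) - \left(309 + \frac{103 i \sqrt{3}}{2}\right) = -273 + i \sqrt{10} - \frac{103 i \sqrt{3}}{2}$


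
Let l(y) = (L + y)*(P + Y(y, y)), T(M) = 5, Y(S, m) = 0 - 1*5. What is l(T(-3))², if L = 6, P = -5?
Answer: 12100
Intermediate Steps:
Y(S, m) = -5 (Y(S, m) = 0 - 5 = -5)
l(y) = -60 - 10*y (l(y) = (6 + y)*(-5 - 5) = (6 + y)*(-10) = -60 - 10*y)
l(T(-3))² = (-60 - 10*5)² = (-60 - 50)² = (-110)² = 12100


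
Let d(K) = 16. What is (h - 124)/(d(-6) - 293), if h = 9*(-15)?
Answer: 259/277 ≈ 0.93502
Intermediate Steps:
h = -135
(h - 124)/(d(-6) - 293) = (-135 - 124)/(16 - 293) = -259/(-277) = -259*(-1/277) = 259/277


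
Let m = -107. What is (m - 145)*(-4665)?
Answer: 1175580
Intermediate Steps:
(m - 145)*(-4665) = (-107 - 145)*(-4665) = -252*(-4665) = 1175580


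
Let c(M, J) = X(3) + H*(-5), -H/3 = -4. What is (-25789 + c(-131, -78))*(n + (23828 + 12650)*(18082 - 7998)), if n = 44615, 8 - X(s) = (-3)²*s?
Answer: -9516546624756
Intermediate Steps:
H = 12 (H = -3*(-4) = 12)
X(s) = 8 - 9*s (X(s) = 8 - (-3)²*s = 8 - 9*s)
c(M, J) = -79 (c(M, J) = (8 - 9*3) + 12*(-5) = (8 - 27) - 60 = -19 - 60 = -79)
(-25789 + c(-131, -78))*(n + (23828 + 12650)*(18082 - 7998)) = (-25789 - 79)*(44615 + (23828 + 12650)*(18082 - 7998)) = -25868*(44615 + 36478*10084) = -25868*(44615 + 367844152) = -25868*367888767 = -9516546624756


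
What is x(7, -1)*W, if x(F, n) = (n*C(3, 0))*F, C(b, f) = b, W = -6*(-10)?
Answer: -1260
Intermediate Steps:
W = 60
x(F, n) = 3*F*n (x(F, n) = (n*3)*F = (3*n)*F = 3*F*n)
x(7, -1)*W = (3*7*(-1))*60 = -21*60 = -1260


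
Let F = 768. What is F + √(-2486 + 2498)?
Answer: 768 + 2*√3 ≈ 771.46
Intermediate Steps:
F + √(-2486 + 2498) = 768 + √(-2486 + 2498) = 768 + √12 = 768 + 2*√3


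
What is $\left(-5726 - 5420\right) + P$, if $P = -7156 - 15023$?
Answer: $-33325$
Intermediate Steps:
$P = -22179$ ($P = -7156 - 15023 = -22179$)
$\left(-5726 - 5420\right) + P = \left(-5726 - 5420\right) - 22179 = -11146 - 22179 = -33325$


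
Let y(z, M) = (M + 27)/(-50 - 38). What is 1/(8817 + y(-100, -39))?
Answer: 22/193977 ≈ 0.00011342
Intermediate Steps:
y(z, M) = -27/88 - M/88 (y(z, M) = (27 + M)/(-88) = (27 + M)*(-1/88) = -27/88 - M/88)
1/(8817 + y(-100, -39)) = 1/(8817 + (-27/88 - 1/88*(-39))) = 1/(8817 + (-27/88 + 39/88)) = 1/(8817 + 3/22) = 1/(193977/22) = 22/193977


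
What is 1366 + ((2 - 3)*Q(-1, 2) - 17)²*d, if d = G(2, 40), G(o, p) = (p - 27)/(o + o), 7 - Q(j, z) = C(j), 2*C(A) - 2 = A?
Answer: 50573/16 ≈ 3160.8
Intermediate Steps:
C(A) = 1 + A/2
Q(j, z) = 6 - j/2 (Q(j, z) = 7 - (1 + j/2) = 7 + (-1 - j/2) = 6 - j/2)
G(o, p) = (-27 + p)/(2*o) (G(o, p) = (-27 + p)/((2*o)) = (-27 + p)*(1/(2*o)) = (-27 + p)/(2*o))
d = 13/4 (d = (½)*(-27 + 40)/2 = (½)*(½)*13 = 13/4 ≈ 3.2500)
1366 + ((2 - 3)*Q(-1, 2) - 17)²*d = 1366 + ((2 - 3)*(6 - ½*(-1)) - 17)²*(13/4) = 1366 + (-(6 + ½) - 17)²*(13/4) = 1366 + (-1*13/2 - 17)²*(13/4) = 1366 + (-13/2 - 17)²*(13/4) = 1366 + (-47/2)²*(13/4) = 1366 + (2209/4)*(13/4) = 1366 + 28717/16 = 50573/16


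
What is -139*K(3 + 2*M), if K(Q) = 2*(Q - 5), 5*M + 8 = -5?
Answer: 10008/5 ≈ 2001.6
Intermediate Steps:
M = -13/5 (M = -8/5 + (⅕)*(-5) = -8/5 - 1 = -13/5 ≈ -2.6000)
K(Q) = -10 + 2*Q (K(Q) = 2*(-5 + Q) = -10 + 2*Q)
-139*K(3 + 2*M) = -139*(-10 + 2*(3 + 2*(-13/5))) = -139*(-10 + 2*(3 - 26/5)) = -139*(-10 + 2*(-11/5)) = -139*(-10 - 22/5) = -139*(-72/5) = 10008/5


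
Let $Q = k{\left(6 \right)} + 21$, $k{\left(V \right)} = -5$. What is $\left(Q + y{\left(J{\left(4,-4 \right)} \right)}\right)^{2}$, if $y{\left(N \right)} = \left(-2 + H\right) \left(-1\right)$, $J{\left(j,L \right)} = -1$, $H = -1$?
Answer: $361$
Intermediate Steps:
$Q = 16$ ($Q = -5 + 21 = 16$)
$y{\left(N \right)} = 3$ ($y{\left(N \right)} = \left(-2 - 1\right) \left(-1\right) = \left(-3\right) \left(-1\right) = 3$)
$\left(Q + y{\left(J{\left(4,-4 \right)} \right)}\right)^{2} = \left(16 + 3\right)^{2} = 19^{2} = 361$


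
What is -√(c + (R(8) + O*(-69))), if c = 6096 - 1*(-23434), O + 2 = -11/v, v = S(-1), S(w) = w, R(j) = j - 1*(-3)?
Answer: -2*√7230 ≈ -170.06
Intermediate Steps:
R(j) = 3 + j (R(j) = j + 3 = 3 + j)
v = -1
O = 9 (O = -2 - 11/(-1) = -2 - 11*(-1) = -2 + 11 = 9)
c = 29530 (c = 6096 + 23434 = 29530)
-√(c + (R(8) + O*(-69))) = -√(29530 + ((3 + 8) + 9*(-69))) = -√(29530 + (11 - 621)) = -√(29530 - 610) = -√28920 = -2*√7230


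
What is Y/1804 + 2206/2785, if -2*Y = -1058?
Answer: 5452889/5024140 ≈ 1.0853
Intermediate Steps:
Y = 529 (Y = -½*(-1058) = 529)
Y/1804 + 2206/2785 = 529/1804 + 2206/2785 = 5452889/5024140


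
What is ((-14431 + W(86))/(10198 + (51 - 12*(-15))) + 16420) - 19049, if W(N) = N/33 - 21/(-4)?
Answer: -3621058867/1376628 ≈ -2630.4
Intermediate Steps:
W(N) = 21/4 + N/33 (W(N) = N*(1/33) - 21*(-¼) = N/33 + 21/4 = 21/4 + N/33)
((-14431 + W(86))/(10198 + (51 - 12*(-15))) + 16420) - 19049 = ((-14431 + (21/4 + (1/33)*86))/(10198 + (51 - 12*(-15))) + 16420) - 19049 = ((-14431 + (21/4 + 86/33))/(10198 + (51 + 180)) + 16420) - 19049 = ((-14431 + 1037/132)/(10198 + 231) + 16420) - 19049 = (-1903855/132/10429 + 16420) - 19049 = (-1903855/132*1/10429 + 16420) - 19049 = (-1903855/1376628 + 16420) - 19049 = 22602327905/1376628 - 19049 = -3621058867/1376628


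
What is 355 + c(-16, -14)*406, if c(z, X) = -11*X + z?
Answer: 56383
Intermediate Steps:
c(z, X) = z - 11*X
355 + c(-16, -14)*406 = 355 + (-16 - 11*(-14))*406 = 355 + (-16 + 154)*406 = 355 + 138*406 = 355 + 56028 = 56383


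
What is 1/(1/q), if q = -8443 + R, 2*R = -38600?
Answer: -27743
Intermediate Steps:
R = -19300 (R = (½)*(-38600) = -19300)
q = -27743 (q = -8443 - 19300 = -27743)
1/(1/q) = 1/(1/(-27743)) = 1/(-1/27743) = -27743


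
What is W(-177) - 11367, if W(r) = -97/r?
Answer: -2011862/177 ≈ -11366.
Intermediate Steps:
W(-177) - 11367 = -97/(-177) - 11367 = -97*(-1/177) - 11367 = 97/177 - 11367 = -2011862/177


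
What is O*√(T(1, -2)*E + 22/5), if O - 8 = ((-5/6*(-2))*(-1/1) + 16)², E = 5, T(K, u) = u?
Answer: 3842*I*√35/45 ≈ 505.1*I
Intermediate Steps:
O = 1921/9 (O = 8 + ((-5/6*(-2))*(-1/1) + 16)² = 8 + ((-5*⅙*(-2))*(-1*1) + 16)² = 8 + (-⅚*(-2)*(-1) + 16)² = 8 + ((5/3)*(-1) + 16)² = 8 + (-5/3 + 16)² = 8 + (43/3)² = 8 + 1849/9 = 1921/9 ≈ 213.44)
O*√(T(1, -2)*E + 22/5) = 1921*√(-2*5 + 22/5)/9 = 1921*√(-10 + 22*(⅕))/9 = 1921*√(-10 + 22/5)/9 = 1921*√(-28/5)/9 = 1921*(2*I*√35/5)/9 = 3842*I*√35/45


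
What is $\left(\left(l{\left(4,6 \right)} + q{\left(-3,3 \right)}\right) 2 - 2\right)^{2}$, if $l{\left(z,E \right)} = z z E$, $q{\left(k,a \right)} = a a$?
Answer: $43264$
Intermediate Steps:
$q{\left(k,a \right)} = a^{2}$
$l{\left(z,E \right)} = E z^{2}$ ($l{\left(z,E \right)} = z^{2} E = E z^{2}$)
$\left(\left(l{\left(4,6 \right)} + q{\left(-3,3 \right)}\right) 2 - 2\right)^{2} = \left(\left(6 \cdot 4^{2} + 3^{2}\right) 2 - 2\right)^{2} = \left(\left(6 \cdot 16 + 9\right) 2 - 2\right)^{2} = \left(\left(96 + 9\right) 2 - 2\right)^{2} = \left(105 \cdot 2 - 2\right)^{2} = \left(210 - 2\right)^{2} = 208^{2} = 43264$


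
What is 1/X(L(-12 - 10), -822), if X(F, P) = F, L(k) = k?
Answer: -1/22 ≈ -0.045455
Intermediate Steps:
1/X(L(-12 - 10), -822) = 1/(-12 - 10) = 1/(-22) = -1/22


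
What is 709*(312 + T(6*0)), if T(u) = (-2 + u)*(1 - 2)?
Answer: 222626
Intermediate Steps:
T(u) = 2 - u (T(u) = (-2 + u)*(-1) = 2 - u)
709*(312 + T(6*0)) = 709*(312 + (2 - 6*0)) = 709*(312 + (2 - 1*0)) = 709*(312 + (2 + 0)) = 709*(312 + 2) = 709*314 = 222626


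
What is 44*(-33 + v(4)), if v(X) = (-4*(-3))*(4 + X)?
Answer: 2772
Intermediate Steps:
v(X) = 48 + 12*X (v(X) = 12*(4 + X) = 48 + 12*X)
44*(-33 + v(4)) = 44*(-33 + (48 + 12*4)) = 44*(-33 + (48 + 48)) = 44*(-33 + 96) = 44*63 = 2772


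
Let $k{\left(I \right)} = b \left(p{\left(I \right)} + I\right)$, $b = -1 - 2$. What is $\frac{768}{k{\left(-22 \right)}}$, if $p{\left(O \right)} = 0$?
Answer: $\frac{128}{11} \approx 11.636$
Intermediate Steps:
$b = -3$ ($b = -1 - 2 = -3$)
$k{\left(I \right)} = - 3 I$ ($k{\left(I \right)} = - 3 \left(0 + I\right) = - 3 I$)
$\frac{768}{k{\left(-22 \right)}} = \frac{768}{\left(-3\right) \left(-22\right)} = \frac{768}{66} = 768 \cdot \frac{1}{66} = \frac{128}{11}$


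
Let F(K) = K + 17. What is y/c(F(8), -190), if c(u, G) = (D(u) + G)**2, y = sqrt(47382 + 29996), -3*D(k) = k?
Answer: 9*sqrt(77378)/354025 ≈ 0.0070716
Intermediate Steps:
D(k) = -k/3
F(K) = 17 + K
y = sqrt(77378) ≈ 278.17
c(u, G) = (G - u/3)**2 (c(u, G) = (-u/3 + G)**2 = (G - u/3)**2)
y/c(F(8), -190) = sqrt(77378)/(((-(17 + 8) + 3*(-190))**2/9)) = sqrt(77378)/(((-1*25 - 570)**2/9)) = sqrt(77378)/(((-25 - 570)**2/9)) = sqrt(77378)/(((1/9)*(-595)**2)) = sqrt(77378)/(((1/9)*354025)) = sqrt(77378)/(354025/9) = sqrt(77378)*(9/354025) = 9*sqrt(77378)/354025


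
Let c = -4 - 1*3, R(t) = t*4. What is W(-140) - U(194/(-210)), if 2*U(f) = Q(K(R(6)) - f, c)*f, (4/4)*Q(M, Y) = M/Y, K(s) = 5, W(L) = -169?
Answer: -13072742/77175 ≈ -169.39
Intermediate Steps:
R(t) = 4*t
c = -7 (c = -4 - 3 = -7)
Q(M, Y) = M/Y
U(f) = f*(-5/7 + f/7)/2 (U(f) = (((5 - f)/(-7))*f)/2 = (((5 - f)*(-⅐))*f)/2 = ((-5/7 + f/7)*f)/2 = (f*(-5/7 + f/7))/2 = f*(-5/7 + f/7)/2)
W(-140) - U(194/(-210)) = -169 - 194/(-210)*(-5 + 194/(-210))/14 = -169 - 194*(-1/210)*(-5 + 194*(-1/210))/14 = -169 - (-97)*(-5 - 97/105)/(14*105) = -169 - (-97)*(-622)/(14*105*105) = -169 - 1*30167/77175 = -169 - 30167/77175 = -13072742/77175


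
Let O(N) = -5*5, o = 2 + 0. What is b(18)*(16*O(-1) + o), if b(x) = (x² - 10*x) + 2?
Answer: -58108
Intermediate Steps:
o = 2
O(N) = -25
b(x) = 2 + x² - 10*x
b(18)*(16*O(-1) + o) = (2 + 18² - 10*18)*(16*(-25) + 2) = (2 + 324 - 180)*(-400 + 2) = 146*(-398) = -58108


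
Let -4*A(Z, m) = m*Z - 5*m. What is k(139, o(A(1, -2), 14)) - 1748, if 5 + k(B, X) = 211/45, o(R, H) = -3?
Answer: -78674/45 ≈ -1748.3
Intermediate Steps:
A(Z, m) = 5*m/4 - Z*m/4 (A(Z, m) = -(m*Z - 5*m)/4 = -(Z*m - 5*m)/4 = -(-5*m + Z*m)/4 = 5*m/4 - Z*m/4)
k(B, X) = -14/45 (k(B, X) = -5 + 211/45 = -14/45)
k(139, o(A(1, -2), 14)) - 1748 = -14/45 - 1748 = -78674/45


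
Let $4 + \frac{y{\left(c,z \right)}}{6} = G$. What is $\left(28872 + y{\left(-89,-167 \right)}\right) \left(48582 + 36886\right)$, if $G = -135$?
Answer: $2396351784$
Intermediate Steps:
$y{\left(c,z \right)} = -834$ ($y{\left(c,z \right)} = -24 + 6 \left(-135\right) = -24 - 810 = -834$)
$\left(28872 + y{\left(-89,-167 \right)}\right) \left(48582 + 36886\right) = \left(28872 - 834\right) \left(48582 + 36886\right) = 28038 \cdot 85468 = 2396351784$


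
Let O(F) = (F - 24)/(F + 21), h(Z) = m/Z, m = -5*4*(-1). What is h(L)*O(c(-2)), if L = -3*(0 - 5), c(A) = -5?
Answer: -29/12 ≈ -2.4167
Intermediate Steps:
L = 15 (L = -3*(-5) = 15)
m = 20 (m = -20*(-1) = 20)
h(Z) = 20/Z
O(F) = (-24 + F)/(21 + F)
h(L)*O(c(-2)) = (20/15)*((-24 - 5)/(21 - 5)) = (20*(1/15))*(-29/16) = 4*((1/16)*(-29))/3 = (4/3)*(-29/16) = -29/12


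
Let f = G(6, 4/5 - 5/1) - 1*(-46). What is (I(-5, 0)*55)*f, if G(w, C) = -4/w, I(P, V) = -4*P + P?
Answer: 37400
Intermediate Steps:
I(P, V) = -3*P
f = 136/3 (f = -4/6 - 1*(-46) = -4*⅙ + 46 = -⅔ + 46 = 136/3 ≈ 45.333)
(I(-5, 0)*55)*f = (-3*(-5)*55)*(136/3) = (15*55)*(136/3) = 825*(136/3) = 37400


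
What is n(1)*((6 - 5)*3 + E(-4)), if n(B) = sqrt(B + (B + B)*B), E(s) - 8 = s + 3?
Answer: 10*sqrt(3) ≈ 17.320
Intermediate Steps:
E(s) = 11 + s (E(s) = 8 + (s + 3) = 8 + (3 + s) = 11 + s)
n(B) = sqrt(B + 2*B**2) (n(B) = sqrt(B + (2*B)*B) = sqrt(B + 2*B**2))
n(1)*((6 - 5)*3 + E(-4)) = sqrt(1*(1 + 2*1))*((6 - 5)*3 + (11 - 4)) = sqrt(1*(1 + 2))*(1*3 + 7) = sqrt(1*3)*(3 + 7) = sqrt(3)*10 = 10*sqrt(3)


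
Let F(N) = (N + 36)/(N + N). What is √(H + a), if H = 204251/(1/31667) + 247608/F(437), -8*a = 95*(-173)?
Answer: √23154970659594774/1892 ≈ 80427.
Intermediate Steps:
a = 16435/8 (a = -95*(-173)/8 = -⅛*(-16435) = 16435/8 ≈ 2054.4)
F(N) = (36 + N)/(2*N) (F(N) = (36 + N)/((2*N)) = (36 + N)*(1/(2*N)) = (36 + N)/(2*N))
H = 3059588174633/473 (H = 204251/(1/31667) + 247608/(((½)*(36 + 437)/437)) = 204251/(1/31667) + 247608/(((½)*(1/437)*473)) = 204251*31667 + 247608/(473/874) = 6468016417 + 247608*(874/473) = 6468016417 + 216409392/473 = 3059588174633/473 ≈ 6.4685e+9)
√(H + a) = √(3059588174633/473 + 16435/8) = √(24476713170819/3784) = √23154970659594774/1892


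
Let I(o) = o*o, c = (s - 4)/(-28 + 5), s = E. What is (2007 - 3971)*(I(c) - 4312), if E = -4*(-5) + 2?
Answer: 4479341936/529 ≈ 8.4676e+6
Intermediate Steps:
E = 22 (E = 20 + 2 = 22)
s = 22
c = -18/23 (c = (22 - 4)/(-28 + 5) = 18/(-23) = 18*(-1/23) = -18/23 ≈ -0.78261)
I(o) = o**2
(2007 - 3971)*(I(c) - 4312) = (2007 - 3971)*((-18/23)**2 - 4312) = -1964*(324/529 - 4312) = -1964*(-2280724/529) = 4479341936/529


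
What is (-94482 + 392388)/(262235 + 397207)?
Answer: 7093/15701 ≈ 0.45175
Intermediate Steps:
(-94482 + 392388)/(262235 + 397207) = 297906/659442 = 297906*(1/659442) = 7093/15701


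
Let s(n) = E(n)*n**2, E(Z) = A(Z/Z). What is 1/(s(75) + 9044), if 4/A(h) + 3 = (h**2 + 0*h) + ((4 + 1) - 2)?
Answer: 1/31544 ≈ 3.1702e-5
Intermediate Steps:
A(h) = 4/h**2 (A(h) = 4/(-3 + ((h**2 + 0*h) + ((4 + 1) - 2))) = 4/(-3 + ((h**2 + 0) + (5 - 2))) = 4/(-3 + (h**2 + 3)) = 4/(-3 + (3 + h**2)) = 4/(h**2) = 4/h**2)
E(Z) = 4 (E(Z) = 4/(Z/Z)**2 = 4/1**2 = 4*1 = 4)
s(n) = 4*n**2
1/(s(75) + 9044) = 1/(4*75**2 + 9044) = 1/(4*5625 + 9044) = 1/(22500 + 9044) = 1/31544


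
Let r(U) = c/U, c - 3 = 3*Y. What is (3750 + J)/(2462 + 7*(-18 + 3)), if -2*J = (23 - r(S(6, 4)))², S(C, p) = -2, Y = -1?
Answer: 6971/4714 ≈ 1.4788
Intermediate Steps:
c = 0 (c = 3 + 3*(-1) = 3 - 3 = 0)
r(U) = 0 (r(U) = 0/U = 0)
J = -529/2 (J = -(23 - 1*0)²/2 = -(23 + 0)²/2 = -½*23² = -½*529 = -529/2 ≈ -264.50)
(3750 + J)/(2462 + 7*(-18 + 3)) = (3750 - 529/2)/(2462 + 7*(-18 + 3)) = 6971/(2*(2462 + 7*(-15))) = 6971/(2*(2462 - 105)) = (6971/2)/2357 = (6971/2)*(1/2357) = 6971/4714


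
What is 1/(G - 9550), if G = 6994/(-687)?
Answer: -687/6567844 ≈ -0.00010460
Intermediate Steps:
G = -6994/687 (G = 6994*(-1/687) = -6994/687 ≈ -10.180)
1/(G - 9550) = 1/(-6994/687 - 9550) = 1/(-6567844/687) = -687/6567844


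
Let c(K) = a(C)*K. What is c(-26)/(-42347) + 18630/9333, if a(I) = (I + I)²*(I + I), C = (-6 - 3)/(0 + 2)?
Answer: 4000176/2583167 ≈ 1.5486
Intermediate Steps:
C = -9/2 ≈ -4.5000
a(I) = 8*I³ (a(I) = (2*I)²*(2*I) = (4*I²)*(2*I) = 8*I³)
c(K) = -729*K (c(K) = (8*(-9/2)³)*K = (8*(-729/8))*K = -729*K)
c(-26)/(-42347) + 18630/9333 = -729*(-26)/(-42347) + 18630/9333 = 18954*(-1/42347) + 18630*(1/9333) = -18954/42347 + 2070/1037 = 4000176/2583167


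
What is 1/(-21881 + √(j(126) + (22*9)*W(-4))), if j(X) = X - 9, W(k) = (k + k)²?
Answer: -21881/478765372 - 21*√29/478765372 ≈ -4.5939e-5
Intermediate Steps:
W(k) = 4*k² (W(k) = (2*k)² = 4*k²)
j(X) = -9 + X
1/(-21881 + √(j(126) + (22*9)*W(-4))) = 1/(-21881 + √((-9 + 126) + (22*9)*(4*(-4)²))) = 1/(-21881 + √(117 + 198*(4*16))) = 1/(-21881 + √(117 + 198*64)) = 1/(-21881 + √(117 + 12672)) = 1/(-21881 + √12789) = 1/(-21881 + 21*√29)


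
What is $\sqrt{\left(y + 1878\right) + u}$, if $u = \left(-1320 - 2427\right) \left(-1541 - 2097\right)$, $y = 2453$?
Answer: $\sqrt{13635917} \approx 3692.7$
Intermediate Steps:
$u = 13631586$ ($u = \left(-3747\right) \left(-3638\right) = 13631586$)
$\sqrt{\left(y + 1878\right) + u} = \sqrt{\left(2453 + 1878\right) + 13631586} = \sqrt{4331 + 13631586} = \sqrt{13635917}$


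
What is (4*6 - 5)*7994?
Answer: 151886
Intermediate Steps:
(4*6 - 5)*7994 = (24 - 5)*7994 = 19*7994 = 151886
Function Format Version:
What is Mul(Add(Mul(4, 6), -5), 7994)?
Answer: 151886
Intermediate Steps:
Mul(Add(Mul(4, 6), -5), 7994) = Mul(Add(24, -5), 7994) = Mul(19, 7994) = 151886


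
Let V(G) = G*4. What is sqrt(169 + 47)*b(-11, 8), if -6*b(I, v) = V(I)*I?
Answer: -484*sqrt(6) ≈ -1185.6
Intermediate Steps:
V(G) = 4*G
b(I, v) = -2*I**2/3 (b(I, v) = -4*I*I/6 = -2*I**2/3)
sqrt(169 + 47)*b(-11, 8) = sqrt(169 + 47)*(-2/3*(-11)**2) = sqrt(216)*(-2/3*121) = (6*sqrt(6))*(-242/3) = -484*sqrt(6)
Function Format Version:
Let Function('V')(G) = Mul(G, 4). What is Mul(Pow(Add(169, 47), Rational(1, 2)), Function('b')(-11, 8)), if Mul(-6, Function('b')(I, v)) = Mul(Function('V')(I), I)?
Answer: Mul(-484, Pow(6, Rational(1, 2))) ≈ -1185.6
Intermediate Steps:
Function('V')(G) = Mul(4, G)
Function('b')(I, v) = Mul(Rational(-2, 3), Pow(I, 2)) (Function('b')(I, v) = Mul(Rational(-1, 6), Mul(Mul(4, I), I)) = Mul(Rational(-1, 6), Mul(4, Pow(I, 2))) = Mul(Rational(-2, 3), Pow(I, 2)))
Mul(Pow(Add(169, 47), Rational(1, 2)), Function('b')(-11, 8)) = Mul(Pow(Add(169, 47), Rational(1, 2)), Mul(Rational(-2, 3), Pow(-11, 2))) = Mul(Pow(216, Rational(1, 2)), Mul(Rational(-2, 3), 121)) = Mul(Mul(6, Pow(6, Rational(1, 2))), Rational(-242, 3)) = Mul(-484, Pow(6, Rational(1, 2)))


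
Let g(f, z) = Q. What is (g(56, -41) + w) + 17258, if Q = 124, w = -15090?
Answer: 2292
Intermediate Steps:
g(f, z) = 124
(g(56, -41) + w) + 17258 = (124 - 15090) + 17258 = -14966 + 17258 = 2292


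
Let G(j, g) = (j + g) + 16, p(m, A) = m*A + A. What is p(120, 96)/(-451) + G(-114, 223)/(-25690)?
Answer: -5426753/210658 ≈ -25.761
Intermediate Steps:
p(m, A) = A + A*m (p(m, A) = A*m + A = A + A*m)
G(j, g) = 16 + g + j (G(j, g) = (g + j) + 16 = 16 + g + j)
p(120, 96)/(-451) + G(-114, 223)/(-25690) = (96*(1 + 120))/(-451) + (16 + 223 - 114)/(-25690) = (96*121)*(-1/451) + 125*(-1/25690) = 11616*(-1/451) - 25/5138 = -1056/41 - 25/5138 = -5426753/210658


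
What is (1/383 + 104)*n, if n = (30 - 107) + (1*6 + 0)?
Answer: -2828143/383 ≈ -7384.2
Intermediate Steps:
n = -71 (n = -77 + (6 + 0) = -77 + 6 = -71)
(1/383 + 104)*n = (1/383 + 104)*(-71) = (39833/383)*(-71) = -2828143/383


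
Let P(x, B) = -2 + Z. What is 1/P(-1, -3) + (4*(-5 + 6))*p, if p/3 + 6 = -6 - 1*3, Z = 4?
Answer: -359/2 ≈ -179.50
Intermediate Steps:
P(x, B) = 2 (P(x, B) = -2 + 4 = 2)
p = -45 (p = -18 + 3*(-6 - 1*3) = -18 + 3*(-6 - 3) = -18 + 3*(-9) = -18 - 27 = -45)
1/P(-1, -3) + (4*(-5 + 6))*p = 1/2 + (4*(-5 + 6))*(-45) = ½ + (4*1)*(-45) = ½ + 4*(-45) = ½ - 180 = -359/2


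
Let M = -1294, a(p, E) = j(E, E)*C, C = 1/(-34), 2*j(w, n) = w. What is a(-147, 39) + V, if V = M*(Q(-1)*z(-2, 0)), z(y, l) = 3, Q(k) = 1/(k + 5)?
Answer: -66033/68 ≈ -971.07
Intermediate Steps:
Q(k) = 1/(5 + k)
j(w, n) = w/2
C = -1/34 ≈ -0.029412
a(p, E) = -E/68 (a(p, E) = (E/2)*(-1/34) = -E/68)
V = -1941/2 (V = -1294*3/(5 - 1) = -1294*3/4 = -1941/2 ≈ -970.50)
a(-147, 39) + V = -1/68*39 - 1941/2 = -39/68 - 1941/2 = -66033/68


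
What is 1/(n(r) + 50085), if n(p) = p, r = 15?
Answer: 1/50100 ≈ 1.9960e-5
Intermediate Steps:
1/(n(r) + 50085) = 1/(15 + 50085) = 1/50100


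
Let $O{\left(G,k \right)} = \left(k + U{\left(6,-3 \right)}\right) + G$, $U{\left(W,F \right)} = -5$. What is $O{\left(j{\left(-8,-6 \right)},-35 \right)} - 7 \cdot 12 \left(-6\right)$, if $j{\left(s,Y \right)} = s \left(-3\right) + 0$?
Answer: $488$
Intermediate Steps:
$j{\left(s,Y \right)} = - 3 s$ ($j{\left(s,Y \right)} = - 3 s + 0 = - 3 s$)
$O{\left(G,k \right)} = -5 + G + k$ ($O{\left(G,k \right)} = \left(k - 5\right) + G = \left(-5 + k\right) + G = -5 + G + k$)
$O{\left(j{\left(-8,-6 \right)},-35 \right)} - 7 \cdot 12 \left(-6\right) = \left(-5 - -24 - 35\right) - 7 \cdot 12 \left(-6\right) = \left(-5 + 24 - 35\right) - 84 \left(-6\right) = -16 - -504 = -16 + 504 = 488$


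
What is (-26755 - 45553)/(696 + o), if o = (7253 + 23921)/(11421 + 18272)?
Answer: -1073520722/10348751 ≈ -103.73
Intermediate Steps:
o = 31174/29693 ≈ 1.0499
(-26755 - 45553)/(696 + o) = (-26755 - 45553)/(696 + 31174/29693) = -72308/20697502/29693 = -72308*29693/20697502 = -1073520722/10348751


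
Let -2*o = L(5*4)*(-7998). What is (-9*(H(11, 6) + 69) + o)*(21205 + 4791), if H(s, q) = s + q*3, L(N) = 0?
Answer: -22928472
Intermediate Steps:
H(s, q) = s + 3*q
o = 0 (o = -0*(-7998) = -1/2*0 = 0)
(-9*(H(11, 6) + 69) + o)*(21205 + 4791) = (-9*((11 + 3*6) + 69) + 0)*(21205 + 4791) = (-9*((11 + 18) + 69) + 0)*25996 = (-9*(29 + 69) + 0)*25996 = (-9*98 + 0)*25996 = (-882 + 0)*25996 = -882*25996 = -22928472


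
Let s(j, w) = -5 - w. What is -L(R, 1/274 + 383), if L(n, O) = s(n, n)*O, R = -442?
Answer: -45860091/274 ≈ -1.6737e+5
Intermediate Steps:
L(n, O) = O*(-5 - n) (L(n, O) = (-5 - n)*O = O*(-5 - n))
-L(R, 1/274 + 383) = -(-1)*(1/274 + 383)*(5 - 442) = -(-1)*(1/274 + 383)*(-437) = -(-1)*104943*(-437)/274 = -1*45860091/274 = -45860091/274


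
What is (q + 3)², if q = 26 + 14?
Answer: 1849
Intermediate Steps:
q = 40
(q + 3)² = (40 + 3)² = 43² = 1849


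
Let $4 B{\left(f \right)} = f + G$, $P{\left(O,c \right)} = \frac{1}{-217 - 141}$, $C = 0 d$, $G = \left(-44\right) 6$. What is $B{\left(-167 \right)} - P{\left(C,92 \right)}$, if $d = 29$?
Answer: $- \frac{77147}{716} \approx -107.75$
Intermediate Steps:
$G = -264$
$C = 0$ ($C = 0 \cdot 29 = 0$)
$P{\left(O,c \right)} = - \frac{1}{358}$ ($P{\left(O,c \right)} = \frac{1}{-358} = - \frac{1}{358}$)
$B{\left(f \right)} = -66 + \frac{f}{4}$ ($B{\left(f \right)} = \frac{f - 264}{4} = \frac{-264 + f}{4} = -66 + \frac{f}{4}$)
$B{\left(-167 \right)} - P{\left(C,92 \right)} = \left(-66 + \frac{1}{4} \left(-167\right)\right) - - \frac{1}{358} = \left(-66 - \frac{167}{4}\right) + \frac{1}{358} = - \frac{431}{4} + \frac{1}{358} = - \frac{77147}{716}$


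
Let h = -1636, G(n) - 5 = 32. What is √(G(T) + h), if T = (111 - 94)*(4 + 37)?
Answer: I*√1599 ≈ 39.987*I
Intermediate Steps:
T = 697 (T = 17*41 = 697)
G(n) = 37 (G(n) = 5 + 32 = 37)
√(G(T) + h) = √(37 - 1636) = √(-1599) = I*√1599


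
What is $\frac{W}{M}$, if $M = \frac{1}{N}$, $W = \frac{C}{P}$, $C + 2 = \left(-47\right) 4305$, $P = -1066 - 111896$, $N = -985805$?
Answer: $- \frac{199464826285}{112962} \approx -1.7658 \cdot 10^{6}$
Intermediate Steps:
$P = -112962$ ($P = -1066 - 111896 = -112962$)
$C = -202337$ ($C = -2 - 202335 = -202337$)
$W = \frac{202337}{112962}$ ($W = - \frac{202337}{-112962} = \left(-202337\right) \left(- \frac{1}{112962}\right) = \frac{202337}{112962} \approx 1.7912$)
$M = - \frac{1}{985805}$ ($M = \frac{1}{-985805} = - \frac{1}{985805} \approx -1.0144 \cdot 10^{-6}$)
$\frac{W}{M} = \frac{202337}{112962 \left(- \frac{1}{985805}\right)} = \frac{202337}{112962} \left(-985805\right) = - \frac{199464826285}{112962}$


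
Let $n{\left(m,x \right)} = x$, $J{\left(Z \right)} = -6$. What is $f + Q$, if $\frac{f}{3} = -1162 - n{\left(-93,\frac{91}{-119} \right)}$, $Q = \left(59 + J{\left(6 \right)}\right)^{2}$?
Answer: $- \frac{11470}{17} \approx -674.71$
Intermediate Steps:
$Q = 2809$ ($Q = \left(59 - 6\right)^{2} = 53^{2} = 2809$)
$f = - \frac{59223}{17}$ ($f = 3 \left(-1162 - \frac{91}{-119}\right) = 3 \left(-1162 - 91 \left(- \frac{1}{119}\right)\right) = 3 \left(-1162 - - \frac{13}{17}\right) = 3 \left(-1162 + \frac{13}{17}\right) = 3 \left(- \frac{19741}{17}\right) = - \frac{59223}{17} \approx -3483.7$)
$f + Q = - \frac{59223}{17} + 2809 = - \frac{11470}{17}$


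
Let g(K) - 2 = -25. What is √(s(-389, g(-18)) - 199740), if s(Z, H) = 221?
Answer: I*√199519 ≈ 446.68*I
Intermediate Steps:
g(K) = -23 (g(K) = 2 - 25 = -23)
√(s(-389, g(-18)) - 199740) = √(221 - 199740) = √(-199519) = I*√199519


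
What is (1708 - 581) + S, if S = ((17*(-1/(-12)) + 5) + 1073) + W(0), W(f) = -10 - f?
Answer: 26357/12 ≈ 2196.4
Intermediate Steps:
S = 12833/12 (S = ((17*(-1/(-12)) + 5) + 1073) + (-10 - 1*0) = ((17*(-1*(-1/12)) + 5) + 1073) + (-10 + 0) = ((17*(1/12) + 5) + 1073) - 10 = ((17/12 + 5) + 1073) - 10 = (77/12 + 1073) - 10 = 12953/12 - 10 = 12833/12 ≈ 1069.4)
(1708 - 581) + S = (1708 - 581) + 12833/12 = 1127 + 12833/12 = 26357/12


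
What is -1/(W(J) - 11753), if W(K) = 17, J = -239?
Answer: 1/11736 ≈ 8.5208e-5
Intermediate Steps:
-1/(W(J) - 11753) = -1/(17 - 11753) = -1/(-11736) = -1*(-1/11736) = 1/11736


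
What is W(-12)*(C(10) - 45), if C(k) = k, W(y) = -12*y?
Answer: -5040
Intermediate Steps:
W(-12)*(C(10) - 45) = (-12*(-12))*(10 - 45) = 144*(-35) = -5040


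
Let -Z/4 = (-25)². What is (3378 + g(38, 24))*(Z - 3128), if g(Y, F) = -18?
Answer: -18910080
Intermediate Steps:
Z = -2500 (Z = -4*(-25)² = -4*625 = -2500)
(3378 + g(38, 24))*(Z - 3128) = (3378 - 18)*(-2500 - 3128) = 3360*(-5628) = -18910080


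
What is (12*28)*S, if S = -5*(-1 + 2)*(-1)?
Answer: 1680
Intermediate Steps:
S = 5 (S = -5*1*(-1) = -5*(-1) = 5)
(12*28)*S = (12*28)*5 = 336*5 = 1680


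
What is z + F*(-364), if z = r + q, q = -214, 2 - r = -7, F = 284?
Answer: -103581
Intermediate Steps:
r = 9 (r = 2 - 1*(-7) = 2 + 7 = 9)
z = -205 (z = 9 - 214 = -205)
z + F*(-364) = -205 + 284*(-364) = -205 - 103376 = -103581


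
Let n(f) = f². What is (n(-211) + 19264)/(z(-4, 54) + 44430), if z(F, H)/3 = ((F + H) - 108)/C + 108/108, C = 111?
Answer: 2360045/1643963 ≈ 1.4356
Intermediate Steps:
z(F, H) = 3/37 + F/37 + H/37 (z(F, H) = 3*(((F + H) - 108)/111 + 108/108) = 3*((-108 + F + H)*(1/111) + 108*(1/108)) = 3*((-36/37 + F/111 + H/111) + 1) = 3*(1/37 + F/111 + H/111) = 3/37 + F/37 + H/37)
(n(-211) + 19264)/(z(-4, 54) + 44430) = ((-211)² + 19264)/((3/37 + (1/37)*(-4) + (1/37)*54) + 44430) = (44521 + 19264)/((3/37 - 4/37 + 54/37) + 44430) = 63785/(53/37 + 44430) = 63785/(1643963/37) = 63785*(37/1643963) = 2360045/1643963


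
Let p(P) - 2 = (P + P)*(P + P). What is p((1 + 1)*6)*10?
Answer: 5780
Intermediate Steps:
p(P) = 2 + 4*P**2 (p(P) = 2 + (P + P)*(P + P) = 2 + (2*P)*(2*P) = 2 + 4*P**2)
p((1 + 1)*6)*10 = (2 + 4*((1 + 1)*6)**2)*10 = (2 + 4*(2*6)**2)*10 = (2 + 4*12**2)*10 = (2 + 4*144)*10 = (2 + 576)*10 = 578*10 = 5780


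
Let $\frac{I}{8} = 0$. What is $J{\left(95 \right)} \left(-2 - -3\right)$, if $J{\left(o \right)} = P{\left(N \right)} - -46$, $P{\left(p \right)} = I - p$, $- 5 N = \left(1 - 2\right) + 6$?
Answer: $47$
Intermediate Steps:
$N = -1$ ($N = - \frac{\left(1 - 2\right) + 6}{5} = - \frac{-1 + 6}{5} = \left(- \frac{1}{5}\right) 5 = -1$)
$I = 0$ ($I = 8 \cdot 0 = 0$)
$P{\left(p \right)} = - p$ ($P{\left(p \right)} = 0 - p = - p$)
$J{\left(o \right)} = 47$ ($J{\left(o \right)} = \left(-1\right) \left(-1\right) - -46 = 1 + 46 = 47$)
$J{\left(95 \right)} \left(-2 - -3\right) = 47 \left(-2 - -3\right) = 47 \left(-2 + 3\right) = 47 \cdot 1 = 47$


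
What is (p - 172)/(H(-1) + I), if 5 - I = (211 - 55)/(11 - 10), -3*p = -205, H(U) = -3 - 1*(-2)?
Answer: 311/456 ≈ 0.68202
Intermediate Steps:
H(U) = -1 (H(U) = -3 + 2 = -1)
p = 205/3 (p = -⅓*(-205) = 205/3 ≈ 68.333)
I = -151 (I = 5 - (211 - 55)/(11 - 10) = 5 - 156/1 = 5 - 156 = -151)
(p - 172)/(H(-1) + I) = (205/3 - 172)/(-1 - 151) = -311/3/(-152) = -311/3*(-1/152) = 311/456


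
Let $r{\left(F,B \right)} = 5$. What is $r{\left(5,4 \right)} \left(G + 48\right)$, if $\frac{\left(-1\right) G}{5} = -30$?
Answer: $990$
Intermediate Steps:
$G = 150$ ($G = \left(-5\right) \left(-30\right) = 150$)
$r{\left(5,4 \right)} \left(G + 48\right) = 5 \left(150 + 48\right) = 5 \cdot 198 = 990$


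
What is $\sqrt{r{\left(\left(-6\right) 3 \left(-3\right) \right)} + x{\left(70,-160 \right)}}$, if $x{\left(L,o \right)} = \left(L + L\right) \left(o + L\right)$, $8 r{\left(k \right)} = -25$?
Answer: $\frac{5 i \sqrt{8066}}{4} \approx 112.26 i$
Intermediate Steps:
$r{\left(k \right)} = - \frac{25}{8}$ ($r{\left(k \right)} = \frac{1}{8} \left(-25\right) = - \frac{25}{8}$)
$x{\left(L,o \right)} = 2 L \left(L + o\right)$
$\sqrt{r{\left(\left(-6\right) 3 \left(-3\right) \right)} + x{\left(70,-160 \right)}} = \sqrt{- \frac{25}{8} + 2 \cdot 70 \left(70 - 160\right)} = \sqrt{- \frac{25}{8} + 2 \cdot 70 \left(-90\right)} = \sqrt{- \frac{25}{8} - 12600} = \sqrt{- \frac{100825}{8}} = \frac{5 i \sqrt{8066}}{4}$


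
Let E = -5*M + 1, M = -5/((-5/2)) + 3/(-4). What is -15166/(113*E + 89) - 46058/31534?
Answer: 910039795/31802039 ≈ 28.616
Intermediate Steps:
M = 5/4 (M = -5/((-5*½)) + 3*(-¼) = -5/(-5/2) - ¾ = -5*(-⅖) - ¾ = 2 - ¾ = 5/4 ≈ 1.2500)
E = -21/4 (E = -5*5/4 + 1 = -25/4 + 1 = -21/4 ≈ -5.2500)
-15166/(113*E + 89) - 46058/31534 = -15166/(113*(-21/4) + 89) - 46058/31534 = -15166/(-2373/4 + 89) - 46058*1/31534 = -15166/(-2017/4) - 23029/15767 = -15166*(-4/2017) - 23029/15767 = 60664/2017 - 23029/15767 = 910039795/31802039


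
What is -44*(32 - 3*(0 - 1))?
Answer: -1540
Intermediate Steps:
-44*(32 - 3*(0 - 1)) = -44*(32 - 3*(-1)) = -44*(32 + 3) = -44*35 = -1540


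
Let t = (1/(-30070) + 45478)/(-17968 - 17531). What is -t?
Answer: 455841153/355818310 ≈ 1.2811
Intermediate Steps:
t = -455841153/355818310 (t = (-1/30070 + 45478)/(-35499) = (1367523459/30070)*(-1/35499) = -455841153/355818310 ≈ -1.2811)
-t = -1*(-455841153/355818310) = 455841153/355818310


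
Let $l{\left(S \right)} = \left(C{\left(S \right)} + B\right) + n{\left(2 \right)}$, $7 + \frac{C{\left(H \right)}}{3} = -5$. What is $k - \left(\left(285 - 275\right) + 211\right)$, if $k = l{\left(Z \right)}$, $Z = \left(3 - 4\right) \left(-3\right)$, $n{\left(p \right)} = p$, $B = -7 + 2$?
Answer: $-260$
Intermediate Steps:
$C{\left(H \right)} = -36$ ($C{\left(H \right)} = -21 + 3 \left(-5\right) = -21 - 15 = -36$)
$B = -5$
$Z = 3$ ($Z = \left(-1\right) \left(-3\right) = 3$)
$l{\left(S \right)} = -39$ ($l{\left(S \right)} = \left(-36 - 5\right) + 2 = -41 + 2 = -39$)
$k = -39$
$k - \left(\left(285 - 275\right) + 211\right) = -39 - \left(\left(285 - 275\right) + 211\right) = -39 - \left(10 + 211\right) = -39 - 221 = -260$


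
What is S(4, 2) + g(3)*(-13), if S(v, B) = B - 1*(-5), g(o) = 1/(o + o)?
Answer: 29/6 ≈ 4.8333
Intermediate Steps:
g(o) = 1/(2*o)
S(v, B) = 5 + B (S(v, B) = B + 5 = 5 + B)
S(4, 2) + g(3)*(-13) = (5 + 2) + ((1/2)/3)*(-13) = 7 + ((1/2)*(1/3))*(-13) = 7 + (1/6)*(-13) = 7 - 13/6 = 29/6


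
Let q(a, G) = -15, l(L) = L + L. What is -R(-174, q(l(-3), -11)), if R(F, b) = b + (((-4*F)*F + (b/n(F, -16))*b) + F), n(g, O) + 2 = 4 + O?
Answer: 1698327/14 ≈ 1.2131e+5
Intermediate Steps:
l(L) = 2*L
n(g, O) = 2 + O (n(g, O) = -2 + (4 + O) = 2 + O)
R(F, b) = F + b - 4*F² - b²/14 (R(F, b) = b + (((-4*F)*F + (b/(2 - 16))*b) + F) = b + ((-4*F² + (b/(-14))*b) + F) = b + ((-4*F² + (b*(-1/14))*b) + F) = b + ((-4*F² + (-b/14)*b) + F) = b + ((-4*F² - b²/14) + F) = b + (F - 4*F² - b²/14) = F + b - 4*F² - b²/14)
-R(-174, q(l(-3), -11)) = -(-174 - 15 - 4*(-174)² - 1/14*(-15)²) = -(-174 - 15 - 4*30276 - 1/14*225) = -(-174 - 15 - 121104 - 225/14) = -1*(-1698327/14) = 1698327/14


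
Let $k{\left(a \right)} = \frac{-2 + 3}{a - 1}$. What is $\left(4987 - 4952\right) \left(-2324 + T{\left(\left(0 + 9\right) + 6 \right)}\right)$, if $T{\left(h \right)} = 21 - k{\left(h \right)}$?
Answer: $- \frac{161215}{2} \approx -80608.0$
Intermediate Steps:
$k{\left(a \right)} = \frac{1}{-1 + a}$ ($k{\left(a \right)} = 1 \frac{1}{-1 + a} = \frac{1}{-1 + a}$)
$T{\left(h \right)} = 21 - \frac{1}{-1 + h}$
$\left(4987 - 4952\right) \left(-2324 + T{\left(\left(0 + 9\right) + 6 \right)}\right) = \left(4987 - 4952\right) \left(-2324 + \frac{-22 + 21 \left(\left(0 + 9\right) + 6\right)}{-1 + \left(\left(0 + 9\right) + 6\right)}\right) = 35 \left(-2324 + \frac{-22 + 21 \left(9 + 6\right)}{-1 + \left(9 + 6\right)}\right) = 35 \left(-2324 + \frac{-22 + 21 \cdot 15}{-1 + 15}\right) = 35 \left(-2324 + \frac{-22 + 315}{14}\right) = 35 \left(-2324 + \frac{1}{14} \cdot 293\right) = 35 \left(-2324 + \frac{293}{14}\right) = 35 \left(- \frac{32243}{14}\right) = - \frac{161215}{2}$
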